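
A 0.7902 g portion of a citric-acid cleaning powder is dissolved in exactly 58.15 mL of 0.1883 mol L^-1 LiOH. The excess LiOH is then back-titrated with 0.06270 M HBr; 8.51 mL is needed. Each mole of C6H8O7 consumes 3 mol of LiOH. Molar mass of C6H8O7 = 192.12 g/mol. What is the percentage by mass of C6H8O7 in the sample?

Total n(LiOH) added = 0.1883 x 0.05815 = 0.01095 mol.
n(HBr) used = 0.06270 x 0.008510 = 0.0005336 mol, which equals the excess n(LiOH).
So n(LiOH) consumed by the sample = 0.01095 - 0.0005336 = 0.01042 mol.
n(C6H8O7) = 0.01042 / 3 = 0.003472 mol.
mass C6H8O7 = 0.003472 x 192.12 = 0.6670 g, so %C6H8O7 = 0.6670/0.7902 x 100 = 84.4%.

84.4%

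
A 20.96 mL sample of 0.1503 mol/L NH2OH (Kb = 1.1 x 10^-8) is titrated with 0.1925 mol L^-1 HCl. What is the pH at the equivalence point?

3.56

n(NH2OH) = 0.1503 x 0.02096 = 0.003150 mol; V(HCl) at equivalence = 0.003150/0.1925 = 0.01637 L.
At equivalence the base is fully converted to NH3OH+; total volume = 0.03733 L, so [NH3OH+] = 0.003150/0.03733 = 0.08440 M.
Ka(NH3OH+) = Kw/Kb = 1.0e-14 / 1.1 x 10^-8 = 9.09e-7.
[H^+] = sqrt(Ka x [NH3OH+]) = sqrt(9.09e-7 x 0.08440) = 0.000277 M.
pH = -log(0.000277) = 3.56.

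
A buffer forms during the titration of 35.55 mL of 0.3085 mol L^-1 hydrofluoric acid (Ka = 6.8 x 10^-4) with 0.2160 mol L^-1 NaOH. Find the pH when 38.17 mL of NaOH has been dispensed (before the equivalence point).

3.65

Initial n(HF) = 0.3085 x 0.03555 = 0.01097 mol.
n(NaOH) added = 0.2160 x 0.03817 = 0.008245 mol, converting that many moles of HF to F-.
Remaining n(HF) = 0.002722 mol; n(F-) = 0.008245 mol.
By Henderson-Hasselbalch, pH = pKa + log([A^-]/[HA]) = 3.17 + log(0.008245/0.002722) = 3.17 + (+0.48) = 3.65.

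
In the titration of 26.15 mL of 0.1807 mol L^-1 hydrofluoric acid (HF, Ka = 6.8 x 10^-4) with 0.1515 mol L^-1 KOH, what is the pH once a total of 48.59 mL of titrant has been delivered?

12.55

n(acid) = 0.1807 x 0.02615 = 0.004725 mol; n(KOH) added = 0.1515 x 0.04859 = 0.007361 mol.
Base is in excess by 0.007361 - 0.004725 = 0.002636 mol in a total volume of 0.07474 L.
[OH^-] = 0.002636/0.07474 = 0.03527 M, so pOH = 1.45 and pH = 14.00 - 1.45 = 12.55.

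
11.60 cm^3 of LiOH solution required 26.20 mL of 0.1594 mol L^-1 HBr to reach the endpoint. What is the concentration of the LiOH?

n(HBr) delivered = 0.1594 x 0.02620 = 0.004176 mol.
For a 1:1 reaction, n(LiOH) = 0.004176 mol.
[LiOH] = 0.004176 mol / 0.01160 L = 0.360 M.

0.360 M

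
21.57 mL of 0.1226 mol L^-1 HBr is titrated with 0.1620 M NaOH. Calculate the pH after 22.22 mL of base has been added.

n(acid) = 0.1226 x 0.02157 = 0.002644 mol; n(NaOH) added = 0.1620 x 0.02222 = 0.003600 mol.
Base is in excess by 0.003600 - 0.002644 = 0.0009552 mol in a total volume of 0.04379 L.
[OH^-] = 0.0009552/0.04379 = 0.02181 M, so pOH = 1.66 and pH = 14.00 - 1.66 = 12.34.

12.34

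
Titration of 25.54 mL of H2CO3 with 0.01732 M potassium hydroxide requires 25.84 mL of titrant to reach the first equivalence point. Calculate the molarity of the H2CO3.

n(KOH) = 0.01732 x 0.02584 = 0.0004475 mol.
At the first equivalence point, 1 mol OH^- react per mol H2CO3, so n(H2CO3) = 0.0004475 / 1 = 0.0004475 mol.
[H2CO3] = 0.0004475 / 0.02554 L = 0.0175 M.

0.0175 M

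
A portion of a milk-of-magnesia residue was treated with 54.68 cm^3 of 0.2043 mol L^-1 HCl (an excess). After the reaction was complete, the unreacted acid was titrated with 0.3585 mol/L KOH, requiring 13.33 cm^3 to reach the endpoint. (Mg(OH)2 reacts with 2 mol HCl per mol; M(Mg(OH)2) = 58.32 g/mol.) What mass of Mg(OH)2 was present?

0.186 g

Total n(HCl) added = 0.2043 x 0.05468 = 0.01117 mol.
n(KOH) used = 0.3585 x 0.01333 = 0.004779 mol, which equals the excess n(HCl).
So n(HCl) consumed by the sample = 0.01117 - 0.004779 = 0.006392 mol.
n(Mg(OH)2) = 0.006392 / 2 = 0.003196 mol.
mass = 0.003196 mol x 58.32 g/mol = 0.186 g.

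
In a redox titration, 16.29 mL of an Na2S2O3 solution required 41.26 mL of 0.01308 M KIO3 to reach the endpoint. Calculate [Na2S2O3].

n(KIO3) = 0.01308 x 0.04126 = 0.0005397 mol.
From the balanced equation, 1 mol KIO3 reacts with 6 mol Na2S2O3, so n(Na2S2O3) = 0.0005397 x 6/1 = 0.003238 mol.
[Na2S2O3] = 0.003238 / 0.01629 L = 0.199 M.

0.199 M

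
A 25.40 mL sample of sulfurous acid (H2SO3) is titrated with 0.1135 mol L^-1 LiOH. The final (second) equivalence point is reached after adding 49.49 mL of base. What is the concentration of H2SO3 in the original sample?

n(LiOH) = 0.1135 x 0.04949 = 0.005617 mol.
At the final (second) equivalence point, 2 mol OH^- react per mol H2SO3, so n(H2SO3) = 0.005617 / 2 = 0.002809 mol.
[H2SO3] = 0.002809 / 0.02540 L = 0.111 M.

0.111 M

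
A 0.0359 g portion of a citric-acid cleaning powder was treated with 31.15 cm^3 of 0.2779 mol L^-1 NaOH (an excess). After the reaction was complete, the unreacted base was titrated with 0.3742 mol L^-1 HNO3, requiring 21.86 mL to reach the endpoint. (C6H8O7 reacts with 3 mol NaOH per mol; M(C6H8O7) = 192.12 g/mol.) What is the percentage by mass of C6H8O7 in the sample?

85.0%

Total n(NaOH) added = 0.2779 x 0.03115 = 0.008657 mol.
n(HNO3) used = 0.3742 x 0.02186 = 0.008180 mol, which equals the excess n(NaOH).
So n(NaOH) consumed by the sample = 0.008657 - 0.008180 = 0.0004766 mol.
n(C6H8O7) = 0.0004766 / 3 = 0.0001589 mol.
mass C6H8O7 = 0.0001589 x 192.12 = 0.03052 g, so %C6H8O7 = 0.03052/0.0359 x 100 = 85.0%.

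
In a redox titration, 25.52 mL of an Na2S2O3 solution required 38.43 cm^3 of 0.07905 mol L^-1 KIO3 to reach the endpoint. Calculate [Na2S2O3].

0.714 M

n(KIO3) = 0.07905 x 0.03843 = 0.003038 mol.
From the balanced equation, 1 mol KIO3 reacts with 6 mol Na2S2O3, so n(Na2S2O3) = 0.003038 x 6/1 = 0.01823 mol.
[Na2S2O3] = 0.01823 / 0.02552 L = 0.714 M.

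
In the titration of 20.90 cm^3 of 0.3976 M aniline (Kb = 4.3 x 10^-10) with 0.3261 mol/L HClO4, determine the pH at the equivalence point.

2.69

n(C6H5NH2) = 0.3976 x 0.02090 = 0.008310 mol; V(HClO4) at equivalence = 0.008310/0.3261 = 0.02548 L.
At equivalence the base is fully converted to C6H5NH3+; total volume = 0.04638 L, so [C6H5NH3+] = 0.008310/0.04638 = 0.1792 M.
Ka(C6H5NH3+) = Kw/Kb = 1.0e-14 / 4.3 x 10^-10 = 2.33e-5.
[H^+] = sqrt(Ka x [C6H5NH3+]) = sqrt(2.33e-5 x 0.1792) = 0.00204 M.
pH = -log(0.00204) = 2.69.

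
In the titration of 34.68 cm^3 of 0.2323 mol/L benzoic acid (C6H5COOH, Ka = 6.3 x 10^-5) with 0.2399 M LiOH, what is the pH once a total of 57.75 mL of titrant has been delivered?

n(acid) = 0.2323 x 0.03468 = 0.008056 mol; n(LiOH) added = 0.2399 x 0.05775 = 0.01385 mol.
Base is in excess by 0.01385 - 0.008056 = 0.005798 mol in a total volume of 0.09243 L.
[OH^-] = 0.005798/0.09243 = 0.06273 M, so pOH = 1.20 and pH = 14.00 - 1.20 = 12.80.

12.80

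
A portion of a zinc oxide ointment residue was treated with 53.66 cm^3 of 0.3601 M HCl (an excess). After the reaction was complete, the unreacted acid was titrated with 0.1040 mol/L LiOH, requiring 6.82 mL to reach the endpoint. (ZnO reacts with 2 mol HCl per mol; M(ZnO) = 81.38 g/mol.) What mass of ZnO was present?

Total n(HCl) added = 0.3601 x 0.05366 = 0.01932 mol.
n(LiOH) used = 0.1040 x 0.006820 = 0.0007093 mol, which equals the excess n(HCl).
So n(HCl) consumed by the sample = 0.01932 - 0.0007093 = 0.01861 mol.
n(ZnO) = 0.01861 / 2 = 0.009307 mol.
mass = 0.009307 mol x 81.38 g/mol = 0.757 g.

0.757 g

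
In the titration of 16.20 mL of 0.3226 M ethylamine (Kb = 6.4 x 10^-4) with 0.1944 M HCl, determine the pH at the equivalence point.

n(C2H5NH2) = 0.3226 x 0.01620 = 0.005226 mol; V(HCl) at equivalence = 0.005226/0.1944 = 0.02688 L.
At equivalence the base is fully converted to C2H5NH3+; total volume = 0.04308 L, so [C2H5NH3+] = 0.005226/0.04308 = 0.1213 M.
Ka(C2H5NH3+) = Kw/Kb = 1.0e-14 / 6.4 x 10^-4 = 1.56e-11.
[H^+] = sqrt(Ka x [C2H5NH3+]) = sqrt(1.56e-11 x 0.1213) = 1.38e-6 M.
pH = -log(1.38e-6) = 5.86.

5.86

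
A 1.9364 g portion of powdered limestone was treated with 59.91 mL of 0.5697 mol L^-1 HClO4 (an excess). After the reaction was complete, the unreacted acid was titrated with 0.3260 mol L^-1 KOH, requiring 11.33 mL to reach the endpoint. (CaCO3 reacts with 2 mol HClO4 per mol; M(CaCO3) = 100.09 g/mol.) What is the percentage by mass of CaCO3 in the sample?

Total n(HClO4) added = 0.5697 x 0.05991 = 0.03413 mol.
n(KOH) used = 0.3260 x 0.01133 = 0.003694 mol, which equals the excess n(HClO4).
So n(HClO4) consumed by the sample = 0.03413 - 0.003694 = 0.03044 mol.
n(CaCO3) = 0.03044 / 2 = 0.01522 mol.
mass CaCO3 = 0.01522 x 100.09 = 1.523 g, so %CaCO3 = 1.523/1.9364 x 100 = 78.7%.

78.7%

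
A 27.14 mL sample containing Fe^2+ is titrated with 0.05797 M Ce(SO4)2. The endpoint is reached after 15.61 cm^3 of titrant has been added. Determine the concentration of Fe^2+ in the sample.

n(Ce(SO4)2) = 0.05797 x 0.01561 = 0.0009049 mol.
From the balanced equation, 1 mol Ce(SO4)2 reacts with 1 mol Fe^2+, so n(Fe^2+) = 0.0009049 x 1/1 = 0.0009049 mol.
[Fe^2+] = 0.0009049 / 0.02714 L = 0.0333 M.

0.0333 M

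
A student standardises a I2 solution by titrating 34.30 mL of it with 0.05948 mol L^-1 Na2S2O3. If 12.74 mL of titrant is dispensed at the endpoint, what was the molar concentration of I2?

0.0110 M

n(Na2S2O3) = 0.05948 x 0.01274 = 0.0007578 mol.
From the balanced equation, 2 mol Na2S2O3 reacts with 1 mol I2, so n(I2) = 0.0007578 x 1/2 = 0.0003789 mol.
[I2] = 0.0003789 / 0.03430 L = 0.0110 M.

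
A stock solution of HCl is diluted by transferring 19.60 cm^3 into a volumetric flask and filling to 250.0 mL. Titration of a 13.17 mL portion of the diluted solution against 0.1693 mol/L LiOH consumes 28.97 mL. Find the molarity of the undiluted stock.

n(LiOH) = 0.1693 x 0.02897 = 0.004905 mol.
n(HCl) in the aliquot = 0.004905 mol.
[diluted HCl] = 0.004905 / 0.01317 = 0.3724 M.
Dilution factor = 250.0/19.60 = 12.76, so [stock] = 0.3724 x 12.76 = 4.75 M.

4.75 M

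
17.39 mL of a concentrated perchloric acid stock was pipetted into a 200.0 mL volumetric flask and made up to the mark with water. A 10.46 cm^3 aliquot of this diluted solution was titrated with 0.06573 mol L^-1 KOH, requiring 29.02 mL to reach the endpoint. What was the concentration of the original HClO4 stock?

2.10 M

n(KOH) = 0.06573 x 0.02902 = 0.001907 mol.
n(HClO4) in the aliquot = 0.001907 mol.
[diluted HClO4] = 0.001907 / 0.01046 = 0.1824 M.
Dilution factor = 200.0/17.39 = 11.50, so [stock] = 0.1824 x 11.50 = 2.10 M.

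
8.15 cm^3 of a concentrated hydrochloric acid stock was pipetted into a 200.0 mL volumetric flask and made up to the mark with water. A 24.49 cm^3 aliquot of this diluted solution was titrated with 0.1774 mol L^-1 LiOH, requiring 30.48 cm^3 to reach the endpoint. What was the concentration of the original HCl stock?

n(LiOH) = 0.1774 x 0.03048 = 0.005407 mol.
n(HCl) in the aliquot = 0.005407 mol.
[diluted HCl] = 0.005407 / 0.02449 = 0.2208 M.
Dilution factor = 200.0/8.150 = 24.54, so [stock] = 0.2208 x 24.54 = 5.42 M.

5.42 M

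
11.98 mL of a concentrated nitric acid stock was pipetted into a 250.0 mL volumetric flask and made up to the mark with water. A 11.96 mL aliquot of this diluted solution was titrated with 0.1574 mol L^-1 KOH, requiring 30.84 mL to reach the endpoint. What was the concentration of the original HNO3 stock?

n(KOH) = 0.1574 x 0.03084 = 0.004854 mol.
n(HNO3) in the aliquot = 0.004854 mol.
[diluted HNO3] = 0.004854 / 0.01196 = 0.4059 M.
Dilution factor = 250.0/11.98 = 20.87, so [stock] = 0.4059 x 20.87 = 8.47 M.

8.47 M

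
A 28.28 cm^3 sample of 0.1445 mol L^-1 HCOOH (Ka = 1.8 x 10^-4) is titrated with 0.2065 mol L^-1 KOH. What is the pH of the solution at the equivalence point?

8.34

n(HCOOH) = 0.1445 x 0.02828 = 0.004086 mol; V(KOH) at equivalence = 0.004086/0.2065 = 0.01979 L.
At equivalence all the acid is converted to HCOO-; total volume = 0.02828 + 0.01979 = 0.04807 L, so [HCOO-] = 0.004086/0.04807 = 0.08501 M.
Kb = Kw/Ka = 1.0e-14 / 1.8 x 10^-4 = 5.56e-11.
[OH^-] = sqrt(Kb x [HCOO-]) = sqrt(5.56e-11 x 0.08501) = 2.17e-6 M.
pOH = 5.66, so pH = 14.00 - 5.66 = 8.34.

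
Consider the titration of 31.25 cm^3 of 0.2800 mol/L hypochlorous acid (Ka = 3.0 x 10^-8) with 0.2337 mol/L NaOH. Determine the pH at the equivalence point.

10.31

n(HClO) = 0.2800 x 0.03125 = 0.008750 mol; V(NaOH) at equivalence = 0.008750/0.2337 = 0.03744 L.
At equivalence all the acid is converted to ClO-; total volume = 0.03125 + 0.03744 = 0.06869 L, so [ClO-] = 0.008750/0.06869 = 0.1274 M.
Kb = Kw/Ka = 1.0e-14 / 3.0 x 10^-8 = 3.33e-7.
[OH^-] = sqrt(Kb x [ClO-]) = sqrt(3.33e-7 x 0.1274) = 0.000206 M.
pOH = 3.69, so pH = 14.00 - 3.69 = 10.31.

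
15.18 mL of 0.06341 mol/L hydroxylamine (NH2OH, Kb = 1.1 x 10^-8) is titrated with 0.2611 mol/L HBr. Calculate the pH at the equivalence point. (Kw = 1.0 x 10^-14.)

n(NH2OH) = 0.06341 x 0.01518 = 0.0009626 mol; V(HBr) at equivalence = 0.0009626/0.2611 = 0.003687 L.
At equivalence the base is fully converted to NH3OH+; total volume = 0.01887 L, so [NH3OH+] = 0.0009626/0.01887 = 0.05102 M.
Ka(NH3OH+) = Kw/Kb = 1.0e-14 / 1.1 x 10^-8 = 9.09e-7.
[H^+] = sqrt(Ka x [NH3OH+]) = sqrt(9.09e-7 x 0.05102) = 0.000215 M.
pH = -log(0.000215) = 3.67.

3.67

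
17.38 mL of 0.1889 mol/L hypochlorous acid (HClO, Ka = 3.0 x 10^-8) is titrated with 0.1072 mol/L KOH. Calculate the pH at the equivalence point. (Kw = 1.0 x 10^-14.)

10.18

n(HClO) = 0.1889 x 0.01738 = 0.003283 mol; V(KOH) at equivalence = 0.003283/0.1072 = 0.03063 L.
At equivalence all the acid is converted to ClO-; total volume = 0.01738 + 0.03063 = 0.04801 L, so [ClO-] = 0.003283/0.04801 = 0.06839 M.
Kb = Kw/Ka = 1.0e-14 / 3.0 x 10^-8 = 3.33e-7.
[OH^-] = sqrt(Kb x [ClO-]) = sqrt(3.33e-7 x 0.06839) = 0.000151 M.
pOH = 3.82, so pH = 14.00 - 3.82 = 10.18.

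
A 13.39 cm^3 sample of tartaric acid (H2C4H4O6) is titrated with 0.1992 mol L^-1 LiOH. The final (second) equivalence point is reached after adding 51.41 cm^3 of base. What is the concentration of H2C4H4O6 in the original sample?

n(LiOH) = 0.1992 x 0.05141 = 0.01024 mol.
At the final (second) equivalence point, 2 mol OH^- react per mol H2C4H4O6, so n(H2C4H4O6) = 0.01024 / 2 = 0.005120 mol.
[H2C4H4O6] = 0.005120 / 0.01339 L = 0.382 M.

0.382 M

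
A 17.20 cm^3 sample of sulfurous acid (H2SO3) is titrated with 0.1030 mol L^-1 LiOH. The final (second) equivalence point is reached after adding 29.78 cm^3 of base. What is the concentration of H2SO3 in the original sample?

n(LiOH) = 0.1030 x 0.02978 = 0.003067 mol.
At the final (second) equivalence point, 2 mol OH^- react per mol H2SO3, so n(H2SO3) = 0.003067 / 2 = 0.001534 mol.
[H2SO3] = 0.001534 / 0.01720 L = 0.0892 M.

0.0892 M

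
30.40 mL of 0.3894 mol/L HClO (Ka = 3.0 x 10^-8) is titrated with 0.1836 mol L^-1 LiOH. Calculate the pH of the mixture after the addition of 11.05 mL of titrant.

6.84

Initial n(HClO) = 0.3894 x 0.03040 = 0.01184 mol.
n(LiOH) added = 0.1836 x 0.01105 = 0.002029 mol, converting that many moles of HClO to ClO-.
Remaining n(HClO) = 0.009809 mol; n(ClO-) = 0.002029 mol.
By Henderson-Hasselbalch, pH = pKa + log([A^-]/[HA]) = 7.52 + log(0.002029/0.009809) = 7.52 + (-0.68) = 6.84.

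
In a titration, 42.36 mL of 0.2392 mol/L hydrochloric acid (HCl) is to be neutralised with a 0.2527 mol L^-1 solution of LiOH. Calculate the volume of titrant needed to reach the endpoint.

n(HCl) = 0.2392 mol/L x 0.04236 L = 0.01013 mol.
At equivalence n(LiOH) = n(HCl) = 0.01013 mol.
V(LiOH) = 0.01013 / 0.2527 = 0.04010 L = 40.1 mL.

40.1 mL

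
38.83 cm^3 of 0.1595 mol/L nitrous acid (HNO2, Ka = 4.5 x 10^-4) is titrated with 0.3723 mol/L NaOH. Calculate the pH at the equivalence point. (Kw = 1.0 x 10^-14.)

n(HNO2) = 0.1595 x 0.03883 = 0.006193 mol; V(NaOH) at equivalence = 0.006193/0.3723 = 0.01664 L.
At equivalence all the acid is converted to NO2-; total volume = 0.03883 + 0.01664 = 0.05547 L, so [NO2-] = 0.006193/0.05547 = 0.1117 M.
Kb = Kw/Ka = 1.0e-14 / 4.5 x 10^-4 = 2.22e-11.
[OH^-] = sqrt(Kb x [NO2-]) = sqrt(2.22e-11 x 0.1117) = 1.58e-6 M.
pOH = 5.80, so pH = 14.00 - 5.80 = 8.20.

8.20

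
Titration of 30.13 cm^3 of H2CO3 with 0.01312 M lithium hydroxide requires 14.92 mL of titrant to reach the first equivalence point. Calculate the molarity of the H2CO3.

n(LiOH) = 0.01312 x 0.01492 = 0.0001958 mol.
At the first equivalence point, 1 mol OH^- react per mol H2CO3, so n(H2CO3) = 0.0001958 / 1 = 0.0001958 mol.
[H2CO3] = 0.0001958 / 0.03013 L = 0.00650 M.

0.00650 M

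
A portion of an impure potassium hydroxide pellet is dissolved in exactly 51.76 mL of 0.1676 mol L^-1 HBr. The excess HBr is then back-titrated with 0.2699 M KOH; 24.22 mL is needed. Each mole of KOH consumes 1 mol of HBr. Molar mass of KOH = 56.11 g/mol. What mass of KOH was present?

Total n(HBr) added = 0.1676 x 0.05176 = 0.008675 mol.
n(KOH) used = 0.2699 x 0.02422 = 0.006537 mol, which equals the excess n(HBr).
So n(HBr) consumed by the sample = 0.008675 - 0.006537 = 0.002138 mol.
n(KOH) = 0.002138 / 1 = 0.002138 mol.
mass = 0.002138 mol x 56.11 g/mol = 0.120 g.

0.120 g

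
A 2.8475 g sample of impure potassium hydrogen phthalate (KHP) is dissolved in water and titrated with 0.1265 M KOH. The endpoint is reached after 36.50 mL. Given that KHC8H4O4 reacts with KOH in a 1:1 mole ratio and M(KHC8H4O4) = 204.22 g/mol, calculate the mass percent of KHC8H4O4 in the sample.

n(KOH) = 0.1265 x 0.03650 = 0.004617 mol.
n(KHC8H4O4) = 0.004617 / 1 = 0.004617 mol.
mass of KHC8H4O4 = 0.004617 x 204.22 = 0.9429 g.
% purity = 0.9429 / 2.8475 x 100 = 33.1%.

33.1%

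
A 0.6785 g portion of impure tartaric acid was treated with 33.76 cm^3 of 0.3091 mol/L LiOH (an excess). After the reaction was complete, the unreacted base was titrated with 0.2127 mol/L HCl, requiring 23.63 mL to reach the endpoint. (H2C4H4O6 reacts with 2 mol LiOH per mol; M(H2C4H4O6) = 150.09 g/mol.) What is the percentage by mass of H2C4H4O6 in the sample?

59.8%

Total n(LiOH) added = 0.3091 x 0.03376 = 0.01044 mol.
n(HCl) used = 0.2127 x 0.02363 = 0.005026 mol, which equals the excess n(LiOH).
So n(LiOH) consumed by the sample = 0.01044 - 0.005026 = 0.005409 mol.
n(H2C4H4O6) = 0.005409 / 2 = 0.002705 mol.
mass H2C4H4O6 = 0.002705 x 150.09 = 0.4059 g, so %H2C4H4O6 = 0.4059/0.6785 x 100 = 59.8%.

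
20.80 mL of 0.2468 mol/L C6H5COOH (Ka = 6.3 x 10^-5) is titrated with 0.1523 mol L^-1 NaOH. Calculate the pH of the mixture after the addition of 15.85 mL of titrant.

Initial n(C6H5COOH) = 0.2468 x 0.02080 = 0.005133 mol.
n(NaOH) added = 0.1523 x 0.01585 = 0.002414 mol, converting that many moles of C6H5COOH to C6H5COO-.
Remaining n(C6H5COOH) = 0.002719 mol; n(C6H5COO-) = 0.002414 mol.
By Henderson-Hasselbalch, pH = pKa + log([A^-]/[HA]) = 4.20 + log(0.002414/0.002719) = 4.20 + (-0.05) = 4.15.

4.15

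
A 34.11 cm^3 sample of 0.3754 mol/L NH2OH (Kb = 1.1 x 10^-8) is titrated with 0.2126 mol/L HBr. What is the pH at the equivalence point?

n(NH2OH) = 0.3754 x 0.03411 = 0.01280 mol; V(HBr) at equivalence = 0.01280/0.2126 = 0.06023 L.
At equivalence the base is fully converted to NH3OH+; total volume = 0.09434 L, so [NH3OH+] = 0.01280/0.09434 = 0.1357 M.
Ka(NH3OH+) = Kw/Kb = 1.0e-14 / 1.1 x 10^-8 = 9.09e-7.
[H^+] = sqrt(Ka x [NH3OH+]) = sqrt(9.09e-7 x 0.1357) = 0.000351 M.
pH = -log(0.000351) = 3.45.

3.45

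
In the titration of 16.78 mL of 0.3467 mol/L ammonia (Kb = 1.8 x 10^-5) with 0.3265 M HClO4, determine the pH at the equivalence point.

n(NH3) = 0.3467 x 0.01678 = 0.005818 mol; V(HClO4) at equivalence = 0.005818/0.3265 = 0.01782 L.
At equivalence the base is fully converted to NH4+; total volume = 0.03460 L, so [NH4+] = 0.005818/0.03460 = 0.1681 M.
Ka(NH4+) = Kw/Kb = 1.0e-14 / 1.8 x 10^-5 = 5.56e-10.
[H^+] = sqrt(Ka x [NH4+]) = sqrt(5.56e-10 x 0.1681) = 9.67e-6 M.
pH = -log(9.67e-6) = 5.01.

5.01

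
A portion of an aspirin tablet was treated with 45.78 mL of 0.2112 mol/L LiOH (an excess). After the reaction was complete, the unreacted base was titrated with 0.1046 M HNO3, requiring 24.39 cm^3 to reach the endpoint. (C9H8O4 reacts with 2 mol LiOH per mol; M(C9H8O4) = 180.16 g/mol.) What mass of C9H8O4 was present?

Total n(LiOH) added = 0.2112 x 0.04578 = 0.009669 mol.
n(HNO3) used = 0.1046 x 0.02439 = 0.002551 mol, which equals the excess n(LiOH).
So n(LiOH) consumed by the sample = 0.009669 - 0.002551 = 0.007118 mol.
n(C9H8O4) = 0.007118 / 2 = 0.003559 mol.
mass = 0.003559 mol x 180.16 g/mol = 0.641 g.

0.641 g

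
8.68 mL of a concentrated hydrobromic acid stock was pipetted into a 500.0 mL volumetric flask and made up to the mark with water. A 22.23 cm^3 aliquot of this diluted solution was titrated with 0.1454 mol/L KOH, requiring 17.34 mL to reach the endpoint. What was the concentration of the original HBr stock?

6.53 M

n(KOH) = 0.1454 x 0.01734 = 0.002521 mol.
n(HBr) in the aliquot = 0.002521 mol.
[diluted HBr] = 0.002521 / 0.02223 = 0.1134 M.
Dilution factor = 500.0/8.680 = 57.60, so [stock] = 0.1134 x 57.60 = 6.53 M.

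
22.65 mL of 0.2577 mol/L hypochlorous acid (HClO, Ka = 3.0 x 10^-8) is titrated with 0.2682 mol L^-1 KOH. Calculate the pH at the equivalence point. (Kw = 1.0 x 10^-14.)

10.32

n(HClO) = 0.2577 x 0.02265 = 0.005837 mol; V(KOH) at equivalence = 0.005837/0.2682 = 0.02176 L.
At equivalence all the acid is converted to ClO-; total volume = 0.02265 + 0.02176 = 0.04441 L, so [ClO-] = 0.005837/0.04441 = 0.1314 M.
Kb = Kw/Ka = 1.0e-14 / 3.0 x 10^-8 = 3.33e-7.
[OH^-] = sqrt(Kb x [ClO-]) = sqrt(3.33e-7 x 0.1314) = 0.000209 M.
pOH = 3.68, so pH = 14.00 - 3.68 = 10.32.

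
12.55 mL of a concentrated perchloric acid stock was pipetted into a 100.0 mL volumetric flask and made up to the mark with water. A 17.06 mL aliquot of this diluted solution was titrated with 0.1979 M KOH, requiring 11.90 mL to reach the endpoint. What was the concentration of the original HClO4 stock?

1.10 M

n(KOH) = 0.1979 x 0.01190 = 0.002355 mol.
n(HClO4) in the aliquot = 0.002355 mol.
[diluted HClO4] = 0.002355 / 0.01706 = 0.1380 M.
Dilution factor = 100.0/12.55 = 7.968, so [stock] = 0.1380 x 7.968 = 1.10 M.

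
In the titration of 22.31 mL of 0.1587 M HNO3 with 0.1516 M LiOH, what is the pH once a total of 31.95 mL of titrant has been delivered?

n(acid) = 0.1587 x 0.02231 = 0.003541 mol; n(LiOH) added = 0.1516 x 0.03195 = 0.004844 mol.
Base is in excess by 0.004844 - 0.003541 = 0.001303 mol in a total volume of 0.05426 L.
[OH^-] = 0.001303/0.05426 = 0.02401 M, so pOH = 1.62 and pH = 14.00 - 1.62 = 12.38.

12.38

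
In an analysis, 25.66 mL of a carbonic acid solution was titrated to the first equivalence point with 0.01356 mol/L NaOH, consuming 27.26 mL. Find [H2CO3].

n(NaOH) = 0.01356 x 0.02726 = 0.0003696 mol.
At the first equivalence point, 1 mol OH^- react per mol H2CO3, so n(H2CO3) = 0.0003696 / 1 = 0.0003696 mol.
[H2CO3] = 0.0003696 / 0.02566 L = 0.0144 M.

0.0144 M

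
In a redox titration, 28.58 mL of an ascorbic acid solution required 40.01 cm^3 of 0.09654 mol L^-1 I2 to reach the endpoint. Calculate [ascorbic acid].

n(I2) = 0.09654 x 0.04001 = 0.003863 mol.
From the balanced equation, 1 mol I2 reacts with 1 mol ascorbic acid, so n(ascorbic acid) = 0.003863 x 1/1 = 0.003863 mol.
[ascorbic acid] = 0.003863 / 0.02858 L = 0.135 M.

0.135 M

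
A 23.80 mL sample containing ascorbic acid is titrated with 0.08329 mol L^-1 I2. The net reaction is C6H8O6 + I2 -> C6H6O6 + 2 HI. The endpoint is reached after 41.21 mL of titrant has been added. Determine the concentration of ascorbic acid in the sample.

0.144 M

n(I2) = 0.08329 x 0.04121 = 0.003432 mol.
From the balanced equation, 1 mol I2 reacts with 1 mol ascorbic acid, so n(ascorbic acid) = 0.003432 x 1/1 = 0.003432 mol.
[ascorbic acid] = 0.003432 / 0.02380 L = 0.144 M.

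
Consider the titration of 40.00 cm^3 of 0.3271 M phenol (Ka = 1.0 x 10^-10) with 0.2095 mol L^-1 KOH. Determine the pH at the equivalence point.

n(C6H5OH) = 0.3271 x 0.04000 = 0.01308 mol; V(KOH) at equivalence = 0.01308/0.2095 = 0.06245 L.
At equivalence all the acid is converted to C6H5O-; total volume = 0.04000 + 0.06245 = 0.1025 L, so [C6H5O-] = 0.01308/0.1025 = 0.1277 M.
Kb = Kw/Ka = 1.0e-14 / 1.0 x 10^-10 = 0.000100.
[OH^-] = sqrt(Kb x [C6H5O-]) = sqrt(0.000100 x 0.1277) = 0.00357 M.
pOH = 2.45, so pH = 14.00 - 2.45 = 11.55.

11.55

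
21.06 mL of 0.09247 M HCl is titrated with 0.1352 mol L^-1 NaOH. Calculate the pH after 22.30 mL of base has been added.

n(acid) = 0.09247 x 0.02106 = 0.001947 mol; n(NaOH) added = 0.1352 x 0.02230 = 0.003015 mol.
Base is in excess by 0.003015 - 0.001947 = 0.001068 mol in a total volume of 0.04336 L.
[OH^-] = 0.001068/0.04336 = 0.02462 M, so pOH = 1.61 and pH = 14.00 - 1.61 = 12.39.

12.39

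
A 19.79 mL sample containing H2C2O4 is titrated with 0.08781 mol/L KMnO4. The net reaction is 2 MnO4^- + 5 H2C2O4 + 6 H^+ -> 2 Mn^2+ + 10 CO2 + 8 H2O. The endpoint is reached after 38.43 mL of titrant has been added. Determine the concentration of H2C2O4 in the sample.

n(KMnO4) = 0.08781 x 0.03843 = 0.003375 mol.
From the balanced equation, 2 mol KMnO4 reacts with 5 mol H2C2O4, so n(H2C2O4) = 0.003375 x 5/2 = 0.008436 mol.
[H2C2O4] = 0.008436 / 0.01979 L = 0.426 M.

0.426 M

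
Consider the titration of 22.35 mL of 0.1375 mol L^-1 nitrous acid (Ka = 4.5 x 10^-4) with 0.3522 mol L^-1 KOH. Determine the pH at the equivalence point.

n(HNO2) = 0.1375 x 0.02235 = 0.003073 mol; V(KOH) at equivalence = 0.003073/0.3522 = 0.008726 L.
At equivalence all the acid is converted to NO2-; total volume = 0.02235 + 0.008726 = 0.03108 L, so [NO2-] = 0.003073/0.03108 = 0.09889 M.
Kb = Kw/Ka = 1.0e-14 / 4.5 x 10^-4 = 2.22e-11.
[OH^-] = sqrt(Kb x [NO2-]) = sqrt(2.22e-11 x 0.09889) = 1.48e-6 M.
pOH = 5.83, so pH = 14.00 - 5.83 = 8.17.

8.17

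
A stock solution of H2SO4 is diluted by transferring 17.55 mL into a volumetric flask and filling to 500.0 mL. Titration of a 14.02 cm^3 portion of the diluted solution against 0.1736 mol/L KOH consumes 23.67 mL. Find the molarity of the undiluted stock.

n(KOH) = 0.1736 x 0.02367 = 0.004109 mol.
n(H2SO4) in the aliquot = 0.004109 x 1/2 = 0.002055 mol.
[diluted H2SO4] = 0.002055 / 0.01402 = 0.1465 M.
Dilution factor = 500.0/17.55 = 28.49, so [stock] = 0.1465 x 28.49 = 4.18 M.

4.18 M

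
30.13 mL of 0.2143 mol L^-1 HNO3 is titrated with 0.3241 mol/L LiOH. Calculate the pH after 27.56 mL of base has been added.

12.63

n(acid) = 0.2143 x 0.03013 = 0.006457 mol; n(LiOH) added = 0.3241 x 0.02756 = 0.008932 mol.
Base is in excess by 0.008932 - 0.006457 = 0.002475 mol in a total volume of 0.05769 L.
[OH^-] = 0.002475/0.05769 = 0.04291 M, so pOH = 1.37 and pH = 14.00 - 1.37 = 12.63.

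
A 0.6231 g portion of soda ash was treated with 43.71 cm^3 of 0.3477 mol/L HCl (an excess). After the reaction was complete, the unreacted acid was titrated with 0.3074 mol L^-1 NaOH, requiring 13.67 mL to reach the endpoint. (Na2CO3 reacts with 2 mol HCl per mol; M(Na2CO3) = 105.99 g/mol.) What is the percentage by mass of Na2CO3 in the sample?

93.5%

Total n(HCl) added = 0.3477 x 0.04371 = 0.01520 mol.
n(NaOH) used = 0.3074 x 0.01367 = 0.004202 mol, which equals the excess n(HCl).
So n(HCl) consumed by the sample = 0.01520 - 0.004202 = 0.01100 mol.
n(Na2CO3) = 0.01100 / 2 = 0.005498 mol.
mass Na2CO3 = 0.005498 x 105.99 = 0.5827 g, so %Na2CO3 = 0.5827/0.6231 x 100 = 93.5%.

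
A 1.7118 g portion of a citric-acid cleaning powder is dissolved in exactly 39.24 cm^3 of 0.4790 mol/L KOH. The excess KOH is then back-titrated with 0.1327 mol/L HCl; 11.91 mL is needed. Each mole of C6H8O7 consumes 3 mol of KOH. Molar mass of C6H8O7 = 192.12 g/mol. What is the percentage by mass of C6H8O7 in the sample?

64.4%

Total n(KOH) added = 0.4790 x 0.03924 = 0.01880 mol.
n(HCl) used = 0.1327 x 0.01191 = 0.001580 mol, which equals the excess n(KOH).
So n(KOH) consumed by the sample = 0.01880 - 0.001580 = 0.01722 mol.
n(C6H8O7) = 0.01722 / 3 = 0.005739 mol.
mass C6H8O7 = 0.005739 x 192.12 = 1.102 g, so %C6H8O7 = 1.102/1.7118 x 100 = 64.4%.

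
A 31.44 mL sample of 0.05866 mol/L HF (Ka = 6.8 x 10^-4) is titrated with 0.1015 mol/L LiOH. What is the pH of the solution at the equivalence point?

7.87

n(HF) = 0.05866 x 0.03144 = 0.001844 mol; V(LiOH) at equivalence = 0.001844/0.1015 = 0.01817 L.
At equivalence all the acid is converted to F-; total volume = 0.03144 + 0.01817 = 0.04961 L, so [F-] = 0.001844/0.04961 = 0.03718 M.
Kb = Kw/Ka = 1.0e-14 / 6.8 x 10^-4 = 1.47e-11.
[OH^-] = sqrt(Kb x [F-]) = sqrt(1.47e-11 x 0.03718) = 7.39e-7 M.
pOH = 6.13, so pH = 14.00 - 6.13 = 7.87.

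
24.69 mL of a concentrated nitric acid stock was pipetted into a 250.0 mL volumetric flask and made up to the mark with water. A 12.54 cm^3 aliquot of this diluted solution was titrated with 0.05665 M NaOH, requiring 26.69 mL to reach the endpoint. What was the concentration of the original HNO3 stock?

n(NaOH) = 0.05665 x 0.02669 = 0.001512 mol.
n(HNO3) in the aliquot = 0.001512 mol.
[diluted HNO3] = 0.001512 / 0.01254 = 0.1206 M.
Dilution factor = 250.0/24.69 = 10.13, so [stock] = 0.1206 x 10.13 = 1.22 M.

1.22 M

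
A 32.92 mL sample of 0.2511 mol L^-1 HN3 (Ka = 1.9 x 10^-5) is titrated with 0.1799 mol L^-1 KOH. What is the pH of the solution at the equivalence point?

8.87

n(HN3) = 0.2511 x 0.03292 = 0.008266 mol; V(KOH) at equivalence = 0.008266/0.1799 = 0.04595 L.
At equivalence all the acid is converted to N3-; total volume = 0.03292 + 0.04595 = 0.07887 L, so [N3-] = 0.008266/0.07887 = 0.1048 M.
Kb = Kw/Ka = 1.0e-14 / 1.9 x 10^-5 = 5.26e-10.
[OH^-] = sqrt(Kb x [N3-]) = sqrt(5.26e-10 x 0.1048) = 7.43e-6 M.
pOH = 5.13, so pH = 14.00 - 5.13 = 8.87.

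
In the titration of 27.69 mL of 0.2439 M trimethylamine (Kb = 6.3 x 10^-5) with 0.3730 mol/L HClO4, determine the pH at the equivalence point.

5.32

n((CH3)3N) = 0.2439 x 0.02769 = 0.006754 mol; V(HClO4) at equivalence = 0.006754/0.3730 = 0.01811 L.
At equivalence the base is fully converted to (CH3)3NH+; total volume = 0.04580 L, so [(CH3)3NH+] = 0.006754/0.04580 = 0.1475 M.
Ka((CH3)3NH+) = Kw/Kb = 1.0e-14 / 6.3 x 10^-5 = 1.59e-10.
[H^+] = sqrt(Ka x [(CH3)3NH+]) = sqrt(1.59e-10 x 0.1475) = 4.84e-6 M.
pH = -log(4.84e-6) = 5.32.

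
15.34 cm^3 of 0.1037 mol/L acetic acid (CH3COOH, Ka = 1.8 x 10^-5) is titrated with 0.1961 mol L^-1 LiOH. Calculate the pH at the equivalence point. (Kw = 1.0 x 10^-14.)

8.79

n(CH3COOH) = 0.1037 x 0.01534 = 0.001591 mol; V(LiOH) at equivalence = 0.001591/0.1961 = 0.008112 L.
At equivalence all the acid is converted to CH3COO-; total volume = 0.01534 + 0.008112 = 0.02345 L, so [CH3COO-] = 0.001591/0.02345 = 0.06783 M.
Kb = Kw/Ka = 1.0e-14 / 1.8 x 10^-5 = 5.56e-10.
[OH^-] = sqrt(Kb x [CH3COO-]) = sqrt(5.56e-10 x 0.06783) = 6.14e-6 M.
pOH = 5.21, so pH = 14.00 - 5.21 = 8.79.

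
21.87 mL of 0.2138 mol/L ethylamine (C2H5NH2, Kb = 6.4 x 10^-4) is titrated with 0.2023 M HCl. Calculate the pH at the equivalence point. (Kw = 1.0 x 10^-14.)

n(C2H5NH2) = 0.2138 x 0.02187 = 0.004676 mol; V(HCl) at equivalence = 0.004676/0.2023 = 0.02311 L.
At equivalence the base is fully converted to C2H5NH3+; total volume = 0.04498 L, so [C2H5NH3+] = 0.004676/0.04498 = 0.1039 M.
Ka(C2H5NH3+) = Kw/Kb = 1.0e-14 / 6.4 x 10^-4 = 1.56e-11.
[H^+] = sqrt(Ka x [C2H5NH3+]) = sqrt(1.56e-11 x 0.1039) = 1.27e-6 M.
pH = -log(1.27e-6) = 5.89.

5.89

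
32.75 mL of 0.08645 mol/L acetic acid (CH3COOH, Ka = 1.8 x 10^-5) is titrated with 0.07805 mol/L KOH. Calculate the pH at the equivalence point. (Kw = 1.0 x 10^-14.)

8.68

n(CH3COOH) = 0.08645 x 0.03275 = 0.002831 mol; V(KOH) at equivalence = 0.002831/0.07805 = 0.03627 L.
At equivalence all the acid is converted to CH3COO-; total volume = 0.03275 + 0.03627 = 0.06902 L, so [CH3COO-] = 0.002831/0.06902 = 0.04102 M.
Kb = Kw/Ka = 1.0e-14 / 1.8 x 10^-5 = 5.56e-10.
[OH^-] = sqrt(Kb x [CH3COO-]) = sqrt(5.56e-10 x 0.04102) = 4.77e-6 M.
pOH = 5.32, so pH = 14.00 - 5.32 = 8.68.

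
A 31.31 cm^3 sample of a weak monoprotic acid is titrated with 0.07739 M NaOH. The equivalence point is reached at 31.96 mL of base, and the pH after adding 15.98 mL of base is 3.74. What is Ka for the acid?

1.8 x 10^-4

15.98 mL is half of the equivalence volume, so this is the half-equivalence point where [HA] = [A^-].
At half-equivalence pH = pKa, so pKa = 3.74.
Ka = 10^(-3.74) = 1.8 x 10^-4.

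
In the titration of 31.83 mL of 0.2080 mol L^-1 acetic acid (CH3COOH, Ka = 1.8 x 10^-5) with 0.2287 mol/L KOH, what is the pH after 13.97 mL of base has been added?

4.71

Initial n(CH3COOH) = 0.2080 x 0.03183 = 0.006621 mol.
n(KOH) added = 0.2287 x 0.01397 = 0.003195 mol, converting that many moles of CH3COOH to CH3COO-.
Remaining n(CH3COOH) = 0.003426 mol; n(CH3COO-) = 0.003195 mol.
By Henderson-Hasselbalch, pH = pKa + log([A^-]/[HA]) = 4.74 + log(0.003195/0.003426) = 4.74 + (-0.03) = 4.71.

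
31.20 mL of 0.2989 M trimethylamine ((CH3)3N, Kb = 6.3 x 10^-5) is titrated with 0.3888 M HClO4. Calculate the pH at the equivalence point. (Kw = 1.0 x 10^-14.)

n((CH3)3N) = 0.2989 x 0.03120 = 0.009326 mol; V(HClO4) at equivalence = 0.009326/0.3888 = 0.02399 L.
At equivalence the base is fully converted to (CH3)3NH+; total volume = 0.05519 L, so [(CH3)3NH+] = 0.009326/0.05519 = 0.1690 M.
Ka((CH3)3NH+) = Kw/Kb = 1.0e-14 / 6.3 x 10^-5 = 1.59e-10.
[H^+] = sqrt(Ka x [(CH3)3NH+]) = sqrt(1.59e-10 x 0.1690) = 5.18e-6 M.
pH = -log(5.18e-6) = 5.29.

5.29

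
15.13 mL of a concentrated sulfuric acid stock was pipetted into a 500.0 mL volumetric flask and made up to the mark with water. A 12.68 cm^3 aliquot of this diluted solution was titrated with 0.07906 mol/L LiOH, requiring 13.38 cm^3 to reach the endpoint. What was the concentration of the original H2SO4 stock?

1.38 M

n(LiOH) = 0.07906 x 0.01338 = 0.001058 mol.
n(H2SO4) in the aliquot = 0.001058 x 1/2 = 0.0005289 mol.
[diluted H2SO4] = 0.0005289 / 0.01268 = 0.04171 M.
Dilution factor = 500.0/15.13 = 33.05, so [stock] = 0.04171 x 33.05 = 1.38 M.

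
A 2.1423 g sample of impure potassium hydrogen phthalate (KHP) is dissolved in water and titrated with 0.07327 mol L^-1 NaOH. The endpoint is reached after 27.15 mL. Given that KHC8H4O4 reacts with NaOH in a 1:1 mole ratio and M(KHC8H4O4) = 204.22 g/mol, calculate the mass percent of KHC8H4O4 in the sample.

19.0%

n(NaOH) = 0.07327 x 0.02715 = 0.001989 mol.
n(KHC8H4O4) = 0.001989 / 1 = 0.001989 mol.
mass of KHC8H4O4 = 0.001989 x 204.22 = 0.4063 g.
% purity = 0.4063 / 2.1423 x 100 = 19.0%.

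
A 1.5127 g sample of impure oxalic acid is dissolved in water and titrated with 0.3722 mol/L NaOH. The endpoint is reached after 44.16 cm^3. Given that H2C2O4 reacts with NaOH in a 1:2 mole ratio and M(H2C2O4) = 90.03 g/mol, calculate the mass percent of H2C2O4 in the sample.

48.9%

n(NaOH) = 0.3722 x 0.04416 = 0.01644 mol.
n(H2C2O4) = 0.01644 / 2 = 0.008218 mol.
mass of H2C2O4 = 0.008218 x 90.03 = 0.7399 g.
% purity = 0.7399 / 1.5127 x 100 = 48.9%.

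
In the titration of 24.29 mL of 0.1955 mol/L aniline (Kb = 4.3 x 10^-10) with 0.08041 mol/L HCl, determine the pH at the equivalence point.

n(C6H5NH2) = 0.1955 x 0.02429 = 0.004749 mol; V(HCl) at equivalence = 0.004749/0.08041 = 0.05906 L.
At equivalence the base is fully converted to C6H5NH3+; total volume = 0.08335 L, so [C6H5NH3+] = 0.004749/0.08335 = 0.05698 M.
Ka(C6H5NH3+) = Kw/Kb = 1.0e-14 / 4.3 x 10^-10 = 2.33e-5.
[H^+] = sqrt(Ka x [C6H5NH3+]) = sqrt(2.33e-5 x 0.05698) = 0.00115 M.
pH = -log(0.00115) = 2.94.

2.94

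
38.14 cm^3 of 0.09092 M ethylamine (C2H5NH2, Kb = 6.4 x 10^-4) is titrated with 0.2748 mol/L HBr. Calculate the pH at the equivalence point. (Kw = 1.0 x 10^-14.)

n(C2H5NH2) = 0.09092 x 0.03814 = 0.003468 mol; V(HBr) at equivalence = 0.003468/0.2748 = 0.01262 L.
At equivalence the base is fully converted to C2H5NH3+; total volume = 0.05076 L, so [C2H5NH3+] = 0.003468/0.05076 = 0.06832 M.
Ka(C2H5NH3+) = Kw/Kb = 1.0e-14 / 6.4 x 10^-4 = 1.56e-11.
[H^+] = sqrt(Ka x [C2H5NH3+]) = sqrt(1.56e-11 x 0.06832) = 1.03e-6 M.
pH = -log(1.03e-6) = 5.99.

5.99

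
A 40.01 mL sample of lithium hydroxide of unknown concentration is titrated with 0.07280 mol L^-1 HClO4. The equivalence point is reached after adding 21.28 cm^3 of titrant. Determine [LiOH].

n(HClO4) delivered = 0.07280 x 0.02128 = 0.001549 mol.
For a 1:1 reaction, n(LiOH) = 0.001549 mol.
[LiOH] = 0.001549 mol / 0.04001 L = 0.0387 M.

0.0387 M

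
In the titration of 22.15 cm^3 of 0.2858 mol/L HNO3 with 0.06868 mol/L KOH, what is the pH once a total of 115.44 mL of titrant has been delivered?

12.06

n(acid) = 0.2858 x 0.02215 = 0.006330 mol; n(KOH) added = 0.06868 x 0.1154 = 0.007928 mol.
Base is in excess by 0.007928 - 0.006330 = 0.001598 mol in a total volume of 0.1376 L.
[OH^-] = 0.001598/0.1376 = 0.01161 M, so pOH = 1.94 and pH = 14.00 - 1.94 = 12.06.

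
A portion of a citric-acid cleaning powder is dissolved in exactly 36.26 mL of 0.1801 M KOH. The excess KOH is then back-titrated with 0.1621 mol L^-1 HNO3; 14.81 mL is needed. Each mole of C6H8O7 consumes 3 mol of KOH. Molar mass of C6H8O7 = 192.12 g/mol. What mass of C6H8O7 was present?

Total n(KOH) added = 0.1801 x 0.03626 = 0.006530 mol.
n(HNO3) used = 0.1621 x 0.01481 = 0.002401 mol, which equals the excess n(KOH).
So n(KOH) consumed by the sample = 0.006530 - 0.002401 = 0.004130 mol.
n(C6H8O7) = 0.004130 / 3 = 0.001377 mol.
mass = 0.001377 mol x 192.12 g/mol = 0.264 g.

0.264 g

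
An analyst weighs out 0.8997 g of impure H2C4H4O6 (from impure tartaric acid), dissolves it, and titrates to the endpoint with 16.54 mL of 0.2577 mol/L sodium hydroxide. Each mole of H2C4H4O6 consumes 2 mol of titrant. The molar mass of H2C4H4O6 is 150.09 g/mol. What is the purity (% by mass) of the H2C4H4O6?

35.6%

n(NaOH) = 0.2577 x 0.01654 = 0.004262 mol.
n(H2C4H4O6) = 0.004262 / 2 = 0.002131 mol.
mass of H2C4H4O6 = 0.002131 x 150.09 = 0.3199 g.
% purity = 0.3199 / 0.8997 x 100 = 35.6%.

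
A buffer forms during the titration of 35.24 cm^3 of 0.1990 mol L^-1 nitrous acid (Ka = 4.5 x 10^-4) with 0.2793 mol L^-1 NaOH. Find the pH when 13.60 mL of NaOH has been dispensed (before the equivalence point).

Initial n(HNO2) = 0.1990 x 0.03524 = 0.007013 mol.
n(NaOH) added = 0.2793 x 0.01360 = 0.003798 mol, converting that many moles of HNO2 to NO2-.
Remaining n(HNO2) = 0.003214 mol; n(NO2-) = 0.003798 mol.
By Henderson-Hasselbalch, pH = pKa + log([A^-]/[HA]) = 3.35 + log(0.003798/0.003214) = 3.35 + (+0.07) = 3.42.

3.42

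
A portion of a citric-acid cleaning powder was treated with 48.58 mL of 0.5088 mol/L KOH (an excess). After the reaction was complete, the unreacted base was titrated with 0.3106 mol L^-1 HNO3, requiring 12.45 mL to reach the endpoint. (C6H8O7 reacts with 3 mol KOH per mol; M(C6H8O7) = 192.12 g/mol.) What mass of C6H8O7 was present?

1.34 g

Total n(KOH) added = 0.5088 x 0.04858 = 0.02472 mol.
n(HNO3) used = 0.3106 x 0.01245 = 0.003867 mol, which equals the excess n(KOH).
So n(KOH) consumed by the sample = 0.02472 - 0.003867 = 0.02085 mol.
n(C6H8O7) = 0.02085 / 3 = 0.006950 mol.
mass = 0.006950 mol x 192.12 g/mol = 1.34 g.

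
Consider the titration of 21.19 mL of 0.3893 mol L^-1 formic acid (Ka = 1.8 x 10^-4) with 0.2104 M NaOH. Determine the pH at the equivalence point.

n(HCOOH) = 0.3893 x 0.02119 = 0.008249 mol; V(NaOH) at equivalence = 0.008249/0.2104 = 0.03921 L.
At equivalence all the acid is converted to HCOO-; total volume = 0.02119 + 0.03921 = 0.06040 L, so [HCOO-] = 0.008249/0.06040 = 0.1366 M.
Kb = Kw/Ka = 1.0e-14 / 1.8 x 10^-4 = 5.56e-11.
[OH^-] = sqrt(Kb x [HCOO-]) = sqrt(5.56e-11 x 0.1366) = 2.75e-6 M.
pOH = 5.56, so pH = 14.00 - 5.56 = 8.44.

8.44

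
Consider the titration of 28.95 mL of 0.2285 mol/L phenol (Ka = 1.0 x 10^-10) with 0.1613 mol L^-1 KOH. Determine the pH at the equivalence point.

11.49

n(C6H5OH) = 0.2285 x 0.02895 = 0.006615 mol; V(KOH) at equivalence = 0.006615/0.1613 = 0.04101 L.
At equivalence all the acid is converted to C6H5O-; total volume = 0.02895 + 0.04101 = 0.06996 L, so [C6H5O-] = 0.006615/0.06996 = 0.09455 M.
Kb = Kw/Ka = 1.0e-14 / 1.0 x 10^-10 = 0.000100.
[OH^-] = sqrt(Kb x [C6H5O-]) = sqrt(0.000100 x 0.09455) = 0.00307 M.
pOH = 2.51, so pH = 14.00 - 2.51 = 11.49.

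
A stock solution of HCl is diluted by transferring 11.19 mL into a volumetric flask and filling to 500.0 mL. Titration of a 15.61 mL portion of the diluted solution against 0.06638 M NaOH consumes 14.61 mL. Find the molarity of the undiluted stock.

2.78 M

n(NaOH) = 0.06638 x 0.01461 = 0.0009698 mol.
n(HCl) in the aliquot = 0.0009698 mol.
[diluted HCl] = 0.0009698 / 0.01561 = 0.06213 M.
Dilution factor = 500.0/11.19 = 44.68, so [stock] = 0.06213 x 44.68 = 2.78 M.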